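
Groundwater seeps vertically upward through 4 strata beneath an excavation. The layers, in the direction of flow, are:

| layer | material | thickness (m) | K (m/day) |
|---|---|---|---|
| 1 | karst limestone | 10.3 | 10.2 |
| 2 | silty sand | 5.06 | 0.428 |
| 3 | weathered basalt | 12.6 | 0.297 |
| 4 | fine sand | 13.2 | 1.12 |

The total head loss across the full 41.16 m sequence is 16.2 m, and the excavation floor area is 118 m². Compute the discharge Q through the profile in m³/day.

28.5

Flow is perpendicular to layering, so the layers act in series and the equivalent K is the thickness-weighted harmonic mean.
Total thickness L = 10.3 + 5.06 + 12.6 + 13.2 = 41.16 m.
Σ(b_i/K_i) = 10.3/10.2 + 5.06/0.428 + 12.6/0.297 + 13.2/1.12 = 67.04 d.
K_eq = L / Σ(b_i/K_i) = 41.16 / 67.04 = 0.6139 m/day.
Q = K_eq · A · (Δh/L) = 0.6139 × 118 × (16.2/41.16) = 28.51 m³/day.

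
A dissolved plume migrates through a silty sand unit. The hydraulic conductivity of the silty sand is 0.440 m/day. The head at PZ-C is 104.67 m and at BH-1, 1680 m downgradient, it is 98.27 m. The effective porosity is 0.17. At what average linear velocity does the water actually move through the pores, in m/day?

Hydraulic gradient i = (104.67 − 98.27) / 1680 = 6.4 / 1680 = 0.003810.
Darcy flux q = K · i = 0.4400 × 0.003810 = 0.001676 m/day.
Seepage velocity v = q / n_e = 0.001676 / 0.17 = 0.009860 m/day.

0.00986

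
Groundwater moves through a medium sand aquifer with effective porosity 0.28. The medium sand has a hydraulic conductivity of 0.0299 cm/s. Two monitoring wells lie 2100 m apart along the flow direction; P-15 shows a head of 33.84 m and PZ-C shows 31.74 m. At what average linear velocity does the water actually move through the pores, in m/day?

0.0923

Convert K: 0.0299 cm/s × 864 = 25.83 m/day.
Hydraulic gradient i = (33.84 − 31.74) / 2100 = 2.1 / 2100 = 0.001000.
Darcy flux q = K · i = 25.83 × 0.001000 = 0.02583 m/day.
Seepage velocity v = q / n_e = 0.02583 / 0.28 = 0.09226 m/day.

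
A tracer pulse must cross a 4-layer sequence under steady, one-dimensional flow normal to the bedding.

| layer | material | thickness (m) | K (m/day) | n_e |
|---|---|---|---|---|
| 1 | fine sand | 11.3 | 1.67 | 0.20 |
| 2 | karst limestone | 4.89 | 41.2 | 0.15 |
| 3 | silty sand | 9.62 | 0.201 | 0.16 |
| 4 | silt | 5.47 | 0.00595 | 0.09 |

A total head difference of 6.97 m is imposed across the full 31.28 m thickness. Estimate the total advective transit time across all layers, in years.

1.92

With flow normal to the layers, continuity requires the same specific discharge q through every layer.
Σ(b_i/K_i) = 11.3/1.67 + 4.89/41.2 + 9.62/0.201 + 5.47/0.00595 = 974.1 d.
q = Δh / Σ(b_i/K_i) = 6.97 / 974.1 = 0.007156 m/day.
In each layer the seepage velocity is v_i = q/n_i, so the layer transit time is t_i = b_i·n_i / q:
  layer 1 (fine sand): t_1 = 11.3 × 0.20 / 0.007156 = 315.8 d
  layer 2 (karst limestone): t_2 = 4.89 × 0.15 / 0.007156 = 102.5 d
  layer 3 (silty sand): t_3 = 9.62 × 0.16 / 0.007156 = 215.1 d
  layer 4 (silt): t_4 = 5.47 × 0.09 / 0.007156 = 68.80 d
Total t = Σ t_i = 702.3 days = 1.923 years.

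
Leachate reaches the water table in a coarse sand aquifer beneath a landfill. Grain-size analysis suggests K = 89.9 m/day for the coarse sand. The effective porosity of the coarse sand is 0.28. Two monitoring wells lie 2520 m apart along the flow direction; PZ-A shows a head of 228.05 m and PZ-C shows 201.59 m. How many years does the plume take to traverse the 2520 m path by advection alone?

2.05

Hydraulic gradient i = (228.05 − 201.59) / 2520 = 26.46 / 2520 = 0.01050.
Darcy flux q = K · i = 89.90 × 0.01050 = 0.9440 m/day.
Seepage velocity v = q / n_e = 0.9440 / 0.28 = 3.371 m/day.
Travel time t = L / v = 2520 / 3.371 = 747.5 days = 2.047 years.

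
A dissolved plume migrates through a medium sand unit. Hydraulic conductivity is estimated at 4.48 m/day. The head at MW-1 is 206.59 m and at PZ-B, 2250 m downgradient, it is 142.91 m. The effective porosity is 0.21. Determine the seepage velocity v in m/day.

Hydraulic gradient i = (206.59 − 142.91) / 2250 = 63.68 / 2250 = 0.02830.
Darcy flux q = K · i = 4.480 × 0.02830 = 0.1268 m/day.
Seepage velocity v = q / n_e = 0.1268 / 0.21 = 0.6038 m/day.

0.604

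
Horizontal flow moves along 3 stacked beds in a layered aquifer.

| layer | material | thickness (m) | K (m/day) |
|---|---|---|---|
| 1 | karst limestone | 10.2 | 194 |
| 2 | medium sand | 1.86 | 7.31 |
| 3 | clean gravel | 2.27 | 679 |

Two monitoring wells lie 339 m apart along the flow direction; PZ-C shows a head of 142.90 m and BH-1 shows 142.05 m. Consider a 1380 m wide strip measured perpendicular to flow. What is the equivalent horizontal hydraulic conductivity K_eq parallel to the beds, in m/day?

Flow is parallel to layering, so each bed carries its own Darcy discharge and the transmissivities add.
Σ(K_i·b_i) = 194×10.2 + 7.31×1.86 + 679×2.27 = 3534 m²/day.
Total thickness b = 14.33 m, so K_eq = Σ(K_i·b_i)/b = 246.6 m/day.

247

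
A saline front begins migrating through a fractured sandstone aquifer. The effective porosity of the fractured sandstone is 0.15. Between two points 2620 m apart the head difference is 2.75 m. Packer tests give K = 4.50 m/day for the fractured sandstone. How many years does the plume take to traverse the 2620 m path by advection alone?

228

Hydraulic gradient i = Δh / L = 2.75 / 2620 = 0.001050.
Darcy flux q = K · i = 4.500 × 0.001050 = 0.004723 m/day.
Seepage velocity v = q / n_e = 0.004723 / 0.15 = 0.03149 m/day.
Travel time t = L / v = 2620 / 0.03149 = 83205 days = 227.8 years.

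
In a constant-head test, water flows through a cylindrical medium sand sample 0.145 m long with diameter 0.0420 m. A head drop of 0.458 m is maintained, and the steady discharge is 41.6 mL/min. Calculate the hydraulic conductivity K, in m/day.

13.7

Cross-sectional area A = π·(d/2)² = π × (0.0420/2)² = 0.001385 m².
Convert discharge: 41.6 mL/min = 6.933e-07 m³/s.
Darcy's law rearranged: K = Q·L / (A·Δh) = 6.933e-07 × 0.145 / (0.001385 × 0.458) = 0.0001584 m/s = 13.69 m/day.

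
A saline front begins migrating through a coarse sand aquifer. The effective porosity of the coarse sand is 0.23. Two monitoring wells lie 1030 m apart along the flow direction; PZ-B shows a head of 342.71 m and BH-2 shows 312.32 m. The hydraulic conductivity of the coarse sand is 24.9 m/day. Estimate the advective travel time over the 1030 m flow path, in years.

Hydraulic gradient i = (342.71 − 312.32) / 1030 = 30.39 / 1030 = 0.02950.
Darcy flux q = K · i = 24.90 × 0.02950 = 0.7347 m/day.
Seepage velocity v = q / n_e = 0.7347 / 0.23 = 3.194 m/day.
Travel time t = L / v = 1030 / 3.194 = 322.5 days = 0.8828 years.

0.883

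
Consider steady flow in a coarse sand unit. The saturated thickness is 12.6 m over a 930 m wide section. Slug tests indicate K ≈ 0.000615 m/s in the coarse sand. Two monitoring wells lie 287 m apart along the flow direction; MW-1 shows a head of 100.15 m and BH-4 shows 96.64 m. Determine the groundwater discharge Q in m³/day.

7610

Convert K: 0.000615 m/s × 86400 = 53.14 m/day.
Cross-sectional area A = 930 × 12.6 = 11718 m².
Hydraulic gradient i = (100.15 − 96.64) / 287 = 3.51 / 287 = 0.01223.
Darcy's law: Q = K · A · i = 53.14 × 11718 × 0.01223 = 7615 m³/day.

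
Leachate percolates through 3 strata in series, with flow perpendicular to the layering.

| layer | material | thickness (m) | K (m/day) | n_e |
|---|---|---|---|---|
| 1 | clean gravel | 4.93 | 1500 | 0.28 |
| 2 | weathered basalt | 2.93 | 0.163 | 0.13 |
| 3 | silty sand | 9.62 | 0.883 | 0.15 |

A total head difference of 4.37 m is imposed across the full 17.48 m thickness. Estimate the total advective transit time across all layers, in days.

With flow normal to the layers, continuity requires the same specific discharge q through every layer.
Σ(b_i/K_i) = 4.93/1500 + 2.93/0.163 + 9.62/0.883 = 28.87 d.
q = Δh / Σ(b_i/K_i) = 4.37 / 28.87 = 0.1514 m/day.
In each layer the seepage velocity is v_i = q/n_i, so the layer transit time is t_i = b_i·n_i / q:
  layer 1 (clean gravel): t_1 = 4.93 × 0.28 / 0.1514 = 9.121 d
  layer 2 (weathered basalt): t_2 = 2.93 × 0.13 / 0.1514 = 2.517 d
  layer 3 (silty sand): t_3 = 9.62 × 0.15 / 0.1514 = 9.534 d
Total t = Σ t_i = 21.17 days.

21.2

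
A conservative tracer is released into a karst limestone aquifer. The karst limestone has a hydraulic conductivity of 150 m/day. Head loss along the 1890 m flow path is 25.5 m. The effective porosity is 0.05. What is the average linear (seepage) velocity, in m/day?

Hydraulic gradient i = Δh / L = 25.5 / 1890 = 0.01349.
Darcy flux q = K · i = 150.0 × 0.01349 = 2.024 m/day.
Seepage velocity v = q / n_e = 2.024 / 0.05 = 40.48 m/day.

40.5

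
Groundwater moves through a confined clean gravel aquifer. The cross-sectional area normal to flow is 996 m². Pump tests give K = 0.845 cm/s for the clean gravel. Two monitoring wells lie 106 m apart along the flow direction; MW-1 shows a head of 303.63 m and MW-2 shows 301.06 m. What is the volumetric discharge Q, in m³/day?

Convert K: 0.845 cm/s × 864 = 730.1 m/day.
Hydraulic gradient i = (303.63 − 301.06) / 106 = 2.57 / 106 = 0.02425.
Darcy's law: Q = K · A · i = 730.1 × 996.0 × 0.02425 = 17630 m³/day.

17600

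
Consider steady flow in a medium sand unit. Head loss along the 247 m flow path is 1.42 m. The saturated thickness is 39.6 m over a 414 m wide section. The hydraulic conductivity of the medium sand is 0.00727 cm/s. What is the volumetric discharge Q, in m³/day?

Convert K: 0.00727 cm/s × 864 = 6.281 m/day.
Cross-sectional area A = 414 × 39.6 = 16394 m².
Hydraulic gradient i = Δh / L = 1.42 / 247 = 0.005749.
Darcy's law: Q = K · A · i = 6.281 × 16394 × 0.005749 = 592.0 m³/day.

592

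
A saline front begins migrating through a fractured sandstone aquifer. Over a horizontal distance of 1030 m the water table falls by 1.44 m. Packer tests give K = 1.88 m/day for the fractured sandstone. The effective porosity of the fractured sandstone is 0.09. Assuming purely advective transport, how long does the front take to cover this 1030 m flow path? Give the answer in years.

96.6

Hydraulic gradient i = Δh / L = 1.44 / 1030 = 0.001398.
Darcy flux q = K · i = 1.880 × 0.001398 = 0.002628 m/day.
Seepage velocity v = q / n_e = 0.002628 / 0.09 = 0.02920 m/day.
Travel time t = L / v = 1030 / 0.02920 = 35269 days = 96.56 years.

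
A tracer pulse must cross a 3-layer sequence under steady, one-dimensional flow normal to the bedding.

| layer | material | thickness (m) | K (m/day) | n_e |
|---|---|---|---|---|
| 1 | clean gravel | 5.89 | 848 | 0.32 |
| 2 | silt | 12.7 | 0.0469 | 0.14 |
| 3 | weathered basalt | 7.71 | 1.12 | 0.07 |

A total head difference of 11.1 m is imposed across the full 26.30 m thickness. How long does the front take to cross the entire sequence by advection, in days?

105

With flow normal to the layers, continuity requires the same specific discharge q through every layer.
Σ(b_i/K_i) = 5.89/848 + 12.7/0.0469 + 7.71/1.12 = 277.7 d.
q = Δh / Σ(b_i/K_i) = 11.1 / 277.7 = 0.03997 m/day.
In each layer the seepage velocity is v_i = q/n_i, so the layer transit time is t_i = b_i·n_i / q:
  layer 1 (clean gravel): t_1 = 5.89 × 0.32 / 0.03997 = 47.15 d
  layer 2 (silt): t_2 = 12.7 × 0.14 / 0.03997 = 44.48 d
  layer 3 (weathered basalt): t_3 = 7.71 × 0.07 / 0.03997 = 13.50 d
Total t = Σ t_i = 105.1 days.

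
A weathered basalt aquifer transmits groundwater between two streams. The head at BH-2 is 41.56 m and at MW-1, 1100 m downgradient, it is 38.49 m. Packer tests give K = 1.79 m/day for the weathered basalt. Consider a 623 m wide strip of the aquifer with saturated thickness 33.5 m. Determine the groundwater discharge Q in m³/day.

104

Cross-sectional area A = 623 × 33.5 = 20870 m².
Hydraulic gradient i = (41.56 − 38.49) / 1100 = 3.07 / 1100 = 0.002791.
Darcy's law: Q = K · A · i = 1.790 × 20870 × 0.002791 = 104.3 m³/day.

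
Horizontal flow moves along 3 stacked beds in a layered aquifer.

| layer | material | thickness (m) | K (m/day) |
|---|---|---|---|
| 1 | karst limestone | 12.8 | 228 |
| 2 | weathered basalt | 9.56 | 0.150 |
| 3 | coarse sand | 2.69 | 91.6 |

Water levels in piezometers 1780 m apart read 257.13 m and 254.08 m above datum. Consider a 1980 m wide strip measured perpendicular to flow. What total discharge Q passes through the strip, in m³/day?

10700

Flow is parallel to layering, so each bed carries its own Darcy discharge and the transmissivities add.
Σ(K_i·b_i) = 228×12.8 + 0.150×9.56 + 91.6×2.69 = 3166 m²/day.
Hydraulic gradient i = (257.13 − 254.08) / 1780 = 3.05 / 1780 = 0.001713.
Q = Σ(K_i·b_i) · W · i = 3166 × 1980 × 0.001713 = 10742 m³/day.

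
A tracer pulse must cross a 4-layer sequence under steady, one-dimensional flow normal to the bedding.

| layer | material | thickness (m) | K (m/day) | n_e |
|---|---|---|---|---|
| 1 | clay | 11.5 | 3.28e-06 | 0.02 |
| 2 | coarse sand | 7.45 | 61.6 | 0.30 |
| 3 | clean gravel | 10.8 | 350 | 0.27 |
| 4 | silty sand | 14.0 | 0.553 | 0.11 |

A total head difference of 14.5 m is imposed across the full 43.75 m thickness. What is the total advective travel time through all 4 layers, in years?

4580

With flow normal to the layers, continuity requires the same specific discharge q through every layer.
Σ(b_i/K_i) = 11.5/3.28e-06 + 7.45/61.6 + 10.8/350 + 14.0/0.553 = 3.506e+06 d.
q = Δh / Σ(b_i/K_i) = 14.5 / 3.506e+06 = 4.136e-06 m/day.
In each layer the seepage velocity is v_i = q/n_i, so the layer transit time is t_i = b_i·n_i / q:
  layer 1 (clay): t_1 = 11.5 × 0.02 / 4.136e-06 = 55614 d
  layer 2 (coarse sand): t_2 = 7.45 × 0.30 / 4.136e-06 = 5.404e+05 d
  layer 3 (clean gravel): t_3 = 10.8 × 0.27 / 4.136e-06 = 7.051e+05 d
  layer 4 (silty sand): t_4 = 14.0 × 0.11 / 4.136e-06 = 3.724e+05 d
Total t = Σ t_i = 1.674e+06 days = 4582 years.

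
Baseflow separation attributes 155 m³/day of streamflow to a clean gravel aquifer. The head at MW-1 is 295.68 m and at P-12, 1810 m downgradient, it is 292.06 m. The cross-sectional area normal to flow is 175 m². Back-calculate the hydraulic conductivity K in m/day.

443

Hydraulic gradient i = (295.68 − 292.06) / 1810 = 3.62 / 1810 = 0.002000.
From Q = K·A·i, K = Q / (A·i) = 155 / (175.0 × 0.002000) = 442.9 m/day.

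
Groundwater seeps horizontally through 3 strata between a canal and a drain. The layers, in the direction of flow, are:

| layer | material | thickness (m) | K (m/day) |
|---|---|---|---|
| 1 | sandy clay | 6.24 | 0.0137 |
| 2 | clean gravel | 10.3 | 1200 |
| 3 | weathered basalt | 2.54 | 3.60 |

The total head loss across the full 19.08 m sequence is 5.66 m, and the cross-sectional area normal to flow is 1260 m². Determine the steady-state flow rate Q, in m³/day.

Flow is perpendicular to layering, so the layers act in series and the equivalent K is the thickness-weighted harmonic mean.
Total thickness L = 6.24 + 10.3 + 2.54 = 19.08 m.
Σ(b_i/K_i) = 6.24/0.0137 + 10.3/1200 + 2.54/3.60 = 456.2 d.
K_eq = L / Σ(b_i/K_i) = 19.08 / 456.2 = 0.04182 m/day.
Q = K_eq · A · (Δh/L) = 0.04182 × 1260 × (5.66/19.08) = 15.63 m³/day.

15.6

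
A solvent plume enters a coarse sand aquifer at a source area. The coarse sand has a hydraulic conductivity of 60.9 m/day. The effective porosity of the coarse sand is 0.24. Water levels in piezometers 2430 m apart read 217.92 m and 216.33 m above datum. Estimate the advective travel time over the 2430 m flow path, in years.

Hydraulic gradient i = (217.92 − 216.33) / 2430 = 1.59 / 2430 = 0.0006543.
Darcy flux q = K · i = 60.90 × 0.0006543 = 0.03985 m/day.
Seepage velocity v = q / n_e = 0.03985 / 0.24 = 0.1660 m/day.
Travel time t = L / v = 2430 / 0.1660 = 14636 days = 40.07 years.

40.1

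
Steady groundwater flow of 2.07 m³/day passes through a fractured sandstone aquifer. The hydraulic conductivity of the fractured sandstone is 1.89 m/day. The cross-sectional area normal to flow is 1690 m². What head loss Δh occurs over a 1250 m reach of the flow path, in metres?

From Q = K·A·i, i = Q / (K·A) = 2.07 / (1.890 × 1690) = 0.0006481.
Head loss Δh = i · L = 0.0006481 × 1250 = 0.8101 m.

0.810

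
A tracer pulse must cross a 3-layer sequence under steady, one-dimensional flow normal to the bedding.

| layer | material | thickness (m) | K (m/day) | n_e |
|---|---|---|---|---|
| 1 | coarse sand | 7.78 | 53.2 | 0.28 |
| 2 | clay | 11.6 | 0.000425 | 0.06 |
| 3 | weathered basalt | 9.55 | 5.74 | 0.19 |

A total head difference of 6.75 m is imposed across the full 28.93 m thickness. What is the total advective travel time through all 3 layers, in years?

With flow normal to the layers, continuity requires the same specific discharge q through every layer.
Σ(b_i/K_i) = 7.78/53.2 + 11.6/0.000425 + 9.55/5.74 = 27296 d.
q = Δh / Σ(b_i/K_i) = 6.75 / 27296 = 0.0002473 m/day.
In each layer the seepage velocity is v_i = q/n_i, so the layer transit time is t_i = b_i·n_i / q:
  layer 1 (coarse sand): t_1 = 7.78 × 0.28 / 0.0002473 = 8809 d
  layer 2 (clay): t_2 = 11.6 × 0.06 / 0.0002473 = 2815 d
  layer 3 (weathered basalt): t_3 = 9.55 × 0.19 / 0.0002473 = 7338 d
Total t = Σ t_i = 18961 days = 51.91 years.

51.9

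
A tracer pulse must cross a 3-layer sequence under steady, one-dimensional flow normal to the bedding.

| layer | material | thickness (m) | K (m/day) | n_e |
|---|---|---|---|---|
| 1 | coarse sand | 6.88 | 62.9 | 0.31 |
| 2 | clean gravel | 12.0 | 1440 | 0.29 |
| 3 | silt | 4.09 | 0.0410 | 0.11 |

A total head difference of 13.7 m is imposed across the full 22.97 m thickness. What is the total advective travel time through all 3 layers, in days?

44.2

With flow normal to the layers, continuity requires the same specific discharge q through every layer.
Σ(b_i/K_i) = 6.88/62.9 + 12.0/1440 + 4.09/0.0410 = 99.87 d.
q = Δh / Σ(b_i/K_i) = 13.7 / 99.87 = 0.1372 m/day.
In each layer the seepage velocity is v_i = q/n_i, so the layer transit time is t_i = b_i·n_i / q:
  layer 1 (coarse sand): t_1 = 6.88 × 0.31 / 0.1372 = 15.55 d
  layer 2 (clean gravel): t_2 = 12.0 × 0.29 / 0.1372 = 25.37 d
  layer 3 (silt): t_3 = 4.09 × 0.11 / 0.1372 = 3.280 d
Total t = Σ t_i = 44.20 days.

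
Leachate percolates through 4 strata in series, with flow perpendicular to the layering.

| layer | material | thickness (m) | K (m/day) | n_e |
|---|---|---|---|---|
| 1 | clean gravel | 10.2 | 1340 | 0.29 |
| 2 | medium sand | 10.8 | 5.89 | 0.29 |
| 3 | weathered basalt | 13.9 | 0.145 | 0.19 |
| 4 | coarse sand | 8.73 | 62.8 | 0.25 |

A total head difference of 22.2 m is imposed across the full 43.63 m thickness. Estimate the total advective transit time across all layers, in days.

48.1

With flow normal to the layers, continuity requires the same specific discharge q through every layer.
Σ(b_i/K_i) = 10.2/1340 + 10.8/5.89 + 13.9/0.145 + 8.73/62.8 = 97.84 d.
q = Δh / Σ(b_i/K_i) = 22.2 / 97.84 = 0.2269 m/day.
In each layer the seepage velocity is v_i = q/n_i, so the layer transit time is t_i = b_i·n_i / q:
  layer 1 (clean gravel): t_1 = 10.2 × 0.29 / 0.2269 = 13.04 d
  layer 2 (medium sand): t_2 = 10.8 × 0.29 / 0.2269 = 13.80 d
  layer 3 (weathered basalt): t_3 = 13.9 × 0.19 / 0.2269 = 11.64 d
  layer 4 (coarse sand): t_4 = 8.73 × 0.25 / 0.2269 = 9.619 d
Total t = Σ t_i = 48.10 days.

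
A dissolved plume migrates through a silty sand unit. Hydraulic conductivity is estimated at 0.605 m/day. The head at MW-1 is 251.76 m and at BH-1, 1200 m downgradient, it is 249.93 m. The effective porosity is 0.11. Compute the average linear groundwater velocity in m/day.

Hydraulic gradient i = (251.76 − 249.93) / 1200 = 1.83 / 1200 = 0.001525.
Darcy flux q = K · i = 0.6050 × 0.001525 = 0.0009226 m/day.
Seepage velocity v = q / n_e = 0.0009226 / 0.11 = 0.008388 m/day.

0.00839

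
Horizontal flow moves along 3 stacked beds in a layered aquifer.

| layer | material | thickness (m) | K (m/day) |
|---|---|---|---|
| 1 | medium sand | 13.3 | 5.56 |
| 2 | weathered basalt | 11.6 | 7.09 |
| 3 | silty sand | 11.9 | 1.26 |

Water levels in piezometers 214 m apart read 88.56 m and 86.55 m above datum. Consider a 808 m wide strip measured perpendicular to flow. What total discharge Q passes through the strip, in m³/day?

Flow is parallel to layering, so each bed carries its own Darcy discharge and the transmissivities add.
Σ(K_i·b_i) = 5.56×13.3 + 7.09×11.6 + 1.26×11.9 = 171.2 m²/day.
Hydraulic gradient i = (88.56 − 86.55) / 214 = 2.01 / 214 = 0.009393.
Q = Σ(K_i·b_i) · W · i = 171.2 × 808 × 0.009393 = 1299 m³/day.

1300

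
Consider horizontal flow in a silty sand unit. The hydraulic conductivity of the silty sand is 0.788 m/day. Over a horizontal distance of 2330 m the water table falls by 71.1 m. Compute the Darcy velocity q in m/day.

Hydraulic gradient i = Δh / L = 71.1 / 2330 = 0.03052.
Specific discharge q = K · i = 0.7880 × 0.03052 = 0.02405 m/day.

0.0240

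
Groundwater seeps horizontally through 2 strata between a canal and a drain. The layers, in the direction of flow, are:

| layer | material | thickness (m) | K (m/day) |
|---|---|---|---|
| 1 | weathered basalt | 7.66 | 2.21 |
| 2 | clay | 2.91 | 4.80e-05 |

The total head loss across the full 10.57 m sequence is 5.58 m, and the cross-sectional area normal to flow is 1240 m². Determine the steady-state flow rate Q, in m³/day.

Flow is perpendicular to layering, so the layers act in series and the equivalent K is the thickness-weighted harmonic mean.
Total thickness L = 7.66 + 2.91 = 10.57 m.
Σ(b_i/K_i) = 7.66/2.21 + 2.91/4.80e-05 = 60628 d.
K_eq = L / Σ(b_i/K_i) = 10.57 / 60628 = 0.0001743 m/day.
Q = K_eq · A · (Δh/L) = 0.0001743 × 1240 × (5.58/10.57) = 0.1141 m³/day.

0.114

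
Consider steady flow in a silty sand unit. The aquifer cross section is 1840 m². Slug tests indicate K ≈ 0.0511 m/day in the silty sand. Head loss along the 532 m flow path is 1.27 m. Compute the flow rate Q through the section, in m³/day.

Hydraulic gradient i = Δh / L = 1.27 / 532 = 0.002387.
Darcy's law: Q = K · A · i = 0.05110 × 1840 × 0.002387 = 0.2245 m³/day.

0.224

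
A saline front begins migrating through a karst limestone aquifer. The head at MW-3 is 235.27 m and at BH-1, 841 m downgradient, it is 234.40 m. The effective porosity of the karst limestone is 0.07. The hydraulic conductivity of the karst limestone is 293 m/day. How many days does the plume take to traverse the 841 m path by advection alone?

Hydraulic gradient i = (235.27 − 234.40) / 841 = 0.87 / 841 = 0.001034.
Darcy flux q = K · i = 293.0 × 0.001034 = 0.3031 m/day.
Seepage velocity v = q / n_e = 0.3031 / 0.07 = 4.330 m/day.
Travel time t = L / v = 841 / 4.330 = 194.2 days.

194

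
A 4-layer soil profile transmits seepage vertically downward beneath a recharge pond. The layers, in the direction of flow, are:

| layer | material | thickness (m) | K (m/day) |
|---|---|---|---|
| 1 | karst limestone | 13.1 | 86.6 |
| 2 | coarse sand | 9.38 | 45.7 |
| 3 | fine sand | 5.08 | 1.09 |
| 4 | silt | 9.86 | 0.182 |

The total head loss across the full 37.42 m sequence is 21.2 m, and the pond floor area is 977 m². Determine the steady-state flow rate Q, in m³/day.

350

Flow is perpendicular to layering, so the layers act in series and the equivalent K is the thickness-weighted harmonic mean.
Total thickness L = 13.1 + 9.38 + 5.08 + 9.86 = 37.42 m.
Σ(b_i/K_i) = 13.1/86.6 + 9.38/45.7 + 5.08/1.09 + 9.86/0.182 = 59.19 d.
K_eq = L / Σ(b_i/K_i) = 37.42 / 59.19 = 0.6322 m/day.
Q = K_eq · A · (Δh/L) = 0.6322 × 977 × (21.2/37.42) = 349.9 m³/day.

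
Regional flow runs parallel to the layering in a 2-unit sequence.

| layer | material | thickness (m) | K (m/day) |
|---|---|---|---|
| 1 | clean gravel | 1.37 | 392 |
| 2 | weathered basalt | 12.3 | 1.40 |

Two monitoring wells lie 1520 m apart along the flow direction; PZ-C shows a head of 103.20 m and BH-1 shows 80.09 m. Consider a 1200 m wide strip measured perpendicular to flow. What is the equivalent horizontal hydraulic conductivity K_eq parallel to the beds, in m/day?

Flow is parallel to layering, so each bed carries its own Darcy discharge and the transmissivities add.
Σ(K_i·b_i) = 392×1.37 + 1.40×12.3 = 554.3 m²/day.
Total thickness b = 13.67 m, so K_eq = Σ(K_i·b_i)/b = 40.55 m/day.

40.5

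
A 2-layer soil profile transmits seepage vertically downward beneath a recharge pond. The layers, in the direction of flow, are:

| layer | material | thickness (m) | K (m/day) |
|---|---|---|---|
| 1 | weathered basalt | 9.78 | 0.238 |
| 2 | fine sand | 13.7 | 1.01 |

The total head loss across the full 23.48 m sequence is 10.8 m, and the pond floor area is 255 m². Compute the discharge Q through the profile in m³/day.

Flow is perpendicular to layering, so the layers act in series and the equivalent K is the thickness-weighted harmonic mean.
Total thickness L = 9.78 + 13.7 = 23.48 m.
Σ(b_i/K_i) = 9.78/0.238 + 13.7/1.01 = 54.66 d.
K_eq = L / Σ(b_i/K_i) = 23.48 / 54.66 = 0.4296 m/day.
Q = K_eq · A · (Δh/L) = 0.4296 × 255 × (10.8/23.48) = 50.39 m³/day.

50.4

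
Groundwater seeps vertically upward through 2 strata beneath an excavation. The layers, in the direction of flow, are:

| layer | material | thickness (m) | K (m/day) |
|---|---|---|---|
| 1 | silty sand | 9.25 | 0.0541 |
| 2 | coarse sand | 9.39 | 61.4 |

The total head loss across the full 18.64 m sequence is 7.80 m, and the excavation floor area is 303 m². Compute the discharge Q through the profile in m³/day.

Flow is perpendicular to layering, so the layers act in series and the equivalent K is the thickness-weighted harmonic mean.
Total thickness L = 9.25 + 9.39 = 18.64 m.
Σ(b_i/K_i) = 9.25/0.0541 + 9.39/61.4 = 171.1 d.
K_eq = L / Σ(b_i/K_i) = 18.64 / 171.1 = 0.1089 m/day.
Q = K_eq · A · (Δh/L) = 0.1089 × 303 × (7.80/18.64) = 13.81 m³/day.

13.8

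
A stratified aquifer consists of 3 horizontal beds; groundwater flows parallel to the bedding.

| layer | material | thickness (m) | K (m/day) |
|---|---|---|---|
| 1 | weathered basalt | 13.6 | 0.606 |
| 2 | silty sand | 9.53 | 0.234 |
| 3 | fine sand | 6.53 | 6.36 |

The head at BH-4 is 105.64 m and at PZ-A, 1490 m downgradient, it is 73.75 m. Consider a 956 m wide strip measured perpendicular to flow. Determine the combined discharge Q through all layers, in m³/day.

1060

Flow is parallel to layering, so each bed carries its own Darcy discharge and the transmissivities add.
Σ(K_i·b_i) = 0.606×13.6 + 0.234×9.53 + 6.36×6.53 = 52.00 m²/day.
Hydraulic gradient i = (105.64 − 73.75) / 1490 = 31.89 / 1490 = 0.02140.
Q = Σ(K_i·b_i) · W · i = 52.00 × 956 × 0.02140 = 1064 m³/day.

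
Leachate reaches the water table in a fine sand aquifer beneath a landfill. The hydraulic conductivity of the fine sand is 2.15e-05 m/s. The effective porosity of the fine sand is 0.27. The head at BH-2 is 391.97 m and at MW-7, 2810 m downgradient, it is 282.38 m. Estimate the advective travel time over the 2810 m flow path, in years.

28.7

Convert K: 2.15e-05 m/s × 86400 = 1.858 m/day.
Hydraulic gradient i = (391.97 − 282.38) / 2810 = 109.59 / 2810 = 0.03900.
Darcy flux q = K · i = 1.858 × 0.03900 = 0.07245 m/day.
Seepage velocity v = q / n_e = 0.07245 / 0.27 = 0.2683 m/day.
Travel time t = L / v = 2810 / 0.2683 = 10473 days = 28.67 years.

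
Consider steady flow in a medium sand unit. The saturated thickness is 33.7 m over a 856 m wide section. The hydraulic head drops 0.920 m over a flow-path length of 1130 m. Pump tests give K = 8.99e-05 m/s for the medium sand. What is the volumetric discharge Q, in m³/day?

Convert K: 8.99e-05 m/s × 86400 = 7.767 m/day.
Cross-sectional area A = 856 × 33.7 = 28847 m².
Hydraulic gradient i = Δh / L = 0.920 / 1130 = 0.0008142.
Darcy's law: Q = K · A · i = 7.767 × 28847 × 0.0008142 = 182.4 m³/day.

182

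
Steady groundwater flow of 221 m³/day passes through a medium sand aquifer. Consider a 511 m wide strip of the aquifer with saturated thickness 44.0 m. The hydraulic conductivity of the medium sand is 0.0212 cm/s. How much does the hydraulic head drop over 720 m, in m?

0.386

Convert K: 0.0212 cm/s × 864 = 18.32 m/day.
Cross-sectional area A = 511 × 44.0 = 22484 m².
From Q = K·A·i, i = Q / (K·A) = 221 / (18.32 × 22484) = 0.0005366.
Head loss Δh = i · L = 0.0005366 × 720 = 0.3864 m.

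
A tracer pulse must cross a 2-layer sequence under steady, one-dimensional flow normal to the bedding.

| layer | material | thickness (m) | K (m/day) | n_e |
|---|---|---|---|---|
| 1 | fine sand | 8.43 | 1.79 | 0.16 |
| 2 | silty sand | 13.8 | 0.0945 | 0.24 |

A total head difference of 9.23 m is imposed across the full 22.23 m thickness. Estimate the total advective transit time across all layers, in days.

With flow normal to the layers, continuity requires the same specific discharge q through every layer.
Σ(b_i/K_i) = 8.43/1.79 + 13.8/0.0945 = 150.7 d.
q = Δh / Σ(b_i/K_i) = 9.23 / 150.7 = 0.06123 m/day.
In each layer the seepage velocity is v_i = q/n_i, so the layer transit time is t_i = b_i·n_i / q:
  layer 1 (fine sand): t_1 = 8.43 × 0.16 / 0.06123 = 22.03 d
  layer 2 (silty sand): t_2 = 13.8 × 0.24 / 0.06123 = 54.09 d
Total t = Σ t_i = 76.12 days.

76.1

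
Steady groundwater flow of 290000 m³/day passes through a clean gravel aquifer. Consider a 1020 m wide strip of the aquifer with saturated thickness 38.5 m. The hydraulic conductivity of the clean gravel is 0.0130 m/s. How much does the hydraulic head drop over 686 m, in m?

Convert K: 0.0130 m/s × 86400 = 1123 m/day.
Cross-sectional area A = 1020 × 38.5 = 39270 m².
From Q = K·A·i, i = Q / (K·A) = 290000 / (1123 × 39270) = 0.006575.
Head loss Δh = i · L = 0.006575 × 686 = 4.510 m.

4.51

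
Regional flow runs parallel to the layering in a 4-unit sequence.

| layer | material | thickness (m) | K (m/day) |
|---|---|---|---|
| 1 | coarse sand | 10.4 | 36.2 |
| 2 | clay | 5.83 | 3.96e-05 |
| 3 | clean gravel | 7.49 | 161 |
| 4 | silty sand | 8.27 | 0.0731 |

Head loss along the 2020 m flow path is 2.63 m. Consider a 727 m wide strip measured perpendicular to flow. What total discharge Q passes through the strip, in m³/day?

1500

Flow is parallel to layering, so each bed carries its own Darcy discharge and the transmissivities add.
Σ(K_i·b_i) = 36.2×10.4 + 3.96e-05×5.83 + 161×7.49 + 0.0731×8.27 = 1583 m²/day.
Hydraulic gradient i = Δh / L = 2.63 / 2020 = 0.001302.
Q = Σ(K_i·b_i) · W · i = 1583 × 727 × 0.001302 = 1498 m³/day.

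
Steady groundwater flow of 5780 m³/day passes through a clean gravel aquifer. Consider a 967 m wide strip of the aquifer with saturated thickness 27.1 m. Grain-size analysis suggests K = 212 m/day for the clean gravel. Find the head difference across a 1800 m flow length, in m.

Cross-sectional area A = 967 × 27.1 = 26206 m².
From Q = K·A·i, i = Q / (K·A) = 5780 / (212.0 × 26206) = 0.001040.
Head loss Δh = i · L = 0.001040 × 1800 = 1.873 m.

1.87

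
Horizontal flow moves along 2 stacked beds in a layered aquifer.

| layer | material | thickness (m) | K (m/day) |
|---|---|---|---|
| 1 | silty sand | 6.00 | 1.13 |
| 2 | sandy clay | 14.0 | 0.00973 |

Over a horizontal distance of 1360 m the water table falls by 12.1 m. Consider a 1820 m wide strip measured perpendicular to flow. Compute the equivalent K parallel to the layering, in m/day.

Flow is parallel to layering, so each bed carries its own Darcy discharge and the transmissivities add.
Σ(K_i·b_i) = 1.13×6.00 + 0.00973×14.0 = 6.916 m²/day.
Total thickness b = 20.00 m, so K_eq = Σ(K_i·b_i)/b = 0.3458 m/day.

0.346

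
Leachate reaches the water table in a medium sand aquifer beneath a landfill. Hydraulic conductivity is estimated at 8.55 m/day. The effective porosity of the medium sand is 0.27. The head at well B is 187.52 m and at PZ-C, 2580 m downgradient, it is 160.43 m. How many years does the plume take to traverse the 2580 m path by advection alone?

Hydraulic gradient i = (187.52 − 160.43) / 2580 = 27.09 / 2580 = 0.01050.
Darcy flux q = K · i = 8.550 × 0.01050 = 0.08978 m/day.
Seepage velocity v = q / n_e = 0.08978 / 0.27 = 0.3325 m/day.
Travel time t = L / v = 2580 / 0.3325 = 7759 days = 21.24 years.

21.2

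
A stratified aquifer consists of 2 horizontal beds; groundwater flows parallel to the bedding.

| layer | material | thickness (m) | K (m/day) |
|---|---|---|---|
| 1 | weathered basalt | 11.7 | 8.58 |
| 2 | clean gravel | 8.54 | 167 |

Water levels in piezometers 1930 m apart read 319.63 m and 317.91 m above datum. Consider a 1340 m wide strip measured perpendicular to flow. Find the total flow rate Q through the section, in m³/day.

1820

Flow is parallel to layering, so each bed carries its own Darcy discharge and the transmissivities add.
Σ(K_i·b_i) = 8.58×11.7 + 167×8.54 = 1527 m²/day.
Hydraulic gradient i = (319.63 − 317.91) / 1930 = 1.72 / 1930 = 0.0008912.
Q = Σ(K_i·b_i) · W · i = 1527 × 1340 × 0.0008912 = 1823 m³/day.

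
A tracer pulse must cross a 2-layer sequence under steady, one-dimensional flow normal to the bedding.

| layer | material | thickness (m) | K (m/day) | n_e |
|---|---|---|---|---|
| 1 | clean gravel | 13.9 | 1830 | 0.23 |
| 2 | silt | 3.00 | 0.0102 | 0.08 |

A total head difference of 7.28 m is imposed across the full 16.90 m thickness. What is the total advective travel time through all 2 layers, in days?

139

With flow normal to the layers, continuity requires the same specific discharge q through every layer.
Σ(b_i/K_i) = 13.9/1830 + 3.00/0.0102 = 294.1 d.
q = Δh / Σ(b_i/K_i) = 7.28 / 294.1 = 0.02475 m/day.
In each layer the seepage velocity is v_i = q/n_i, so the layer transit time is t_i = b_i·n_i / q:
  layer 1 (clean gravel): t_1 = 13.9 × 0.23 / 0.02475 = 129.2 d
  layer 2 (silt): t_2 = 3.00 × 0.08 / 0.02475 = 9.696 d
Total t = Σ t_i = 138.9 days.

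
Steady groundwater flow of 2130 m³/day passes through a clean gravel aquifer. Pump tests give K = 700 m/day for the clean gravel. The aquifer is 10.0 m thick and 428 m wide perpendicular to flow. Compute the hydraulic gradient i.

0.000711

Cross-sectional area A = 428 × 10.0 = 4280 m².
From Q = K·A·i, i = Q / (K·A) = 2130 / (700.0 × 4280) = 0.0007109.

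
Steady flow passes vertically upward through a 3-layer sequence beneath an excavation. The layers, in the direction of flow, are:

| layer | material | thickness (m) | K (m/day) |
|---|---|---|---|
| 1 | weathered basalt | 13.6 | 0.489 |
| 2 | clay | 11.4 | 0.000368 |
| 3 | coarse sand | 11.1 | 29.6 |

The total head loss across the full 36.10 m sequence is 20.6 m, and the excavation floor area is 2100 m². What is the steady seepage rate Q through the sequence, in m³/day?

1.40

Flow is perpendicular to layering, so the layers act in series and the equivalent K is the thickness-weighted harmonic mean.
Total thickness L = 13.6 + 11.4 + 11.1 = 36.10 m.
Σ(b_i/K_i) = 13.6/0.489 + 11.4/0.000368 + 11.1/29.6 = 31006 d.
K_eq = L / Σ(b_i/K_i) = 36.10 / 31006 = 0.001164 m/day.
Q = K_eq · A · (Δh/L) = 0.001164 × 2100 × (20.6/36.10) = 1.395 m³/day.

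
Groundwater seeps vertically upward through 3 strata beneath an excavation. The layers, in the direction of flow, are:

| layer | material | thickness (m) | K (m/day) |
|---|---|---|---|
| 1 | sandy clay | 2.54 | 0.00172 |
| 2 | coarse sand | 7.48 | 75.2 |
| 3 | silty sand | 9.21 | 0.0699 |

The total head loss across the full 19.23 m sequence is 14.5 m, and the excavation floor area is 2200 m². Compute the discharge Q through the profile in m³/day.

Flow is perpendicular to layering, so the layers act in series and the equivalent K is the thickness-weighted harmonic mean.
Total thickness L = 2.54 + 7.48 + 9.21 = 19.23 m.
Σ(b_i/K_i) = 2.54/0.00172 + 7.48/75.2 + 9.21/0.0699 = 1609 d.
K_eq = L / Σ(b_i/K_i) = 19.23 / 1609 = 0.01195 m/day.
Q = K_eq · A · (Δh/L) = 0.01195 × 2200 × (14.5/19.23) = 19.83 m³/day.

19.8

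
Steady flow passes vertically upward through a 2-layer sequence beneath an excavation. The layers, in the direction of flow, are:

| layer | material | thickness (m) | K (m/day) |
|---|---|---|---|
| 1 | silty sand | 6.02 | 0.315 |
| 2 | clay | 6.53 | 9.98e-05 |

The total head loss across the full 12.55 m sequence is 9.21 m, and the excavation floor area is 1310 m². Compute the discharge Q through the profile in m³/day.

0.184

Flow is perpendicular to layering, so the layers act in series and the equivalent K is the thickness-weighted harmonic mean.
Total thickness L = 6.02 + 6.53 = 12.55 m.
Σ(b_i/K_i) = 6.02/0.315 + 6.53/9.98e-05 = 65450 d.
K_eq = L / Σ(b_i/K_i) = 12.55 / 65450 = 0.0001917 m/day.
Q = K_eq · A · (Δh/L) = 0.0001917 × 1310 × (9.21/12.55) = 0.1843 m³/day.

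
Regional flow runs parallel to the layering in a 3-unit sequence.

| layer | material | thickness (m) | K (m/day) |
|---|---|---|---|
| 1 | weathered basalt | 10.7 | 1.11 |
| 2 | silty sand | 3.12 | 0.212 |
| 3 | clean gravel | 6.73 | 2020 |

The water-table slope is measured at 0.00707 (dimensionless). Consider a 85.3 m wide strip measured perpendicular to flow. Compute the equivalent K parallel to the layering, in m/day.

662

Flow is parallel to layering, so each bed carries its own Darcy discharge and the transmissivities add.
Σ(K_i·b_i) = 1.11×10.7 + 0.212×3.12 + 2020×6.73 = 13607 m²/day.
Total thickness b = 20.55 m, so K_eq = Σ(K_i·b_i)/b = 662.1 m/day.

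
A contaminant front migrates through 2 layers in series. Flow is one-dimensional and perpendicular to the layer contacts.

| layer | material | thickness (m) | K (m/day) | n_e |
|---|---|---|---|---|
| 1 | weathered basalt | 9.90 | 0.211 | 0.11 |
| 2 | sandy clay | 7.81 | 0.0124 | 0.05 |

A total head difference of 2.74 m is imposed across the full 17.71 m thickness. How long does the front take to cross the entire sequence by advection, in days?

With flow normal to the layers, continuity requires the same specific discharge q through every layer.
Σ(b_i/K_i) = 9.90/0.211 + 7.81/0.0124 = 676.8 d.
q = Δh / Σ(b_i/K_i) = 2.74 / 676.8 = 0.004049 m/day.
In each layer the seepage velocity is v_i = q/n_i, so the layer transit time is t_i = b_i·n_i / q:
  layer 1 (weathered basalt): t_1 = 9.90 × 0.11 / 0.004049 = 269.0 d
  layer 2 (sandy clay): t_2 = 7.81 × 0.05 / 0.004049 = 96.45 d
Total t = Σ t_i = 365.4 days.

365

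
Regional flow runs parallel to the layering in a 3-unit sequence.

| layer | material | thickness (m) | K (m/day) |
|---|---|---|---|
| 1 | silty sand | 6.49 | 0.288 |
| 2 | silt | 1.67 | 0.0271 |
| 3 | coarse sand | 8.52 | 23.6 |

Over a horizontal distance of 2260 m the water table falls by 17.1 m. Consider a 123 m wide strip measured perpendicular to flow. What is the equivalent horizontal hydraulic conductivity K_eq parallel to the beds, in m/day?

12.2

Flow is parallel to layering, so each bed carries its own Darcy discharge and the transmissivities add.
Σ(K_i·b_i) = 0.288×6.49 + 0.0271×1.67 + 23.6×8.52 = 203.0 m²/day.
Total thickness b = 16.68 m, so K_eq = Σ(K_i·b_i)/b = 12.17 m/day.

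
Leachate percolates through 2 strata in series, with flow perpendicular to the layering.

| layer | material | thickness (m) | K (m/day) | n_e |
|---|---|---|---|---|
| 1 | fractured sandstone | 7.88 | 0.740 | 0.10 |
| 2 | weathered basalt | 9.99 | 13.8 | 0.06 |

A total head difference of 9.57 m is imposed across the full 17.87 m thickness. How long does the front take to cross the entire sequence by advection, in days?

With flow normal to the layers, continuity requires the same specific discharge q through every layer.
Σ(b_i/K_i) = 7.88/0.740 + 9.99/13.8 = 11.37 d.
q = Δh / Σ(b_i/K_i) = 9.57 / 11.37 = 0.8415 m/day.
In each layer the seepage velocity is v_i = q/n_i, so the layer transit time is t_i = b_i·n_i / q:
  layer 1 (fractured sandstone): t_1 = 7.88 × 0.10 / 0.8415 = 0.9364 d
  layer 2 (weathered basalt): t_2 = 9.99 × 0.06 / 0.8415 = 0.7123 d
Total t = Σ t_i = 1.649 days.

1.65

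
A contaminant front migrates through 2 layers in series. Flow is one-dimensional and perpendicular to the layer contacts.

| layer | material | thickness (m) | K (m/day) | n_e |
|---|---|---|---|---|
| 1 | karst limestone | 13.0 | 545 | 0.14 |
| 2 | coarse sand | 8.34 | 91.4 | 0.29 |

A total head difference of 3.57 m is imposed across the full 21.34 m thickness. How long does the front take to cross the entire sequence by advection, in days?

With flow normal to the layers, continuity requires the same specific discharge q through every layer.
Σ(b_i/K_i) = 13.0/545 + 8.34/91.4 = 0.1151 d.
q = Δh / Σ(b_i/K_i) = 3.57 / 0.1151 = 31.02 m/day.
In each layer the seepage velocity is v_i = q/n_i, so the layer transit time is t_i = b_i·n_i / q:
  layer 1 (karst limestone): t_1 = 13.0 × 0.14 / 31.02 = 0.05868 d
  layer 2 (coarse sand): t_2 = 8.34 × 0.29 / 31.02 = 0.07798 d
Total t = Σ t_i = 0.1367 days.

0.137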